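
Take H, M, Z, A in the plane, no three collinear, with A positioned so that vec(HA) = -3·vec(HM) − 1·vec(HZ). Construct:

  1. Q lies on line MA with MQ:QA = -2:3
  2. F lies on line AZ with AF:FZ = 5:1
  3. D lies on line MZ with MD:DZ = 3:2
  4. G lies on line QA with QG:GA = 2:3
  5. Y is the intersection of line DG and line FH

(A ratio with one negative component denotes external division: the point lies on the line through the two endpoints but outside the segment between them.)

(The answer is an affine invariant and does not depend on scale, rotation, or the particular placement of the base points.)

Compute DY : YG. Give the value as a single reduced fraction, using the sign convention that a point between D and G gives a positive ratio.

DY:YG = -17/96

Set H = (0, 0), M = (1, 0), Z = (0, 1), A = (-3, -1); any affine frame gives the same invariant.
1. Q lies on line MA with MQ:QA = -2:3 ⇒ Q = (9, 2)
2. F lies on line AZ with AF:FZ = 5:1 ⇒ F = (-1/2, 2/3)
3. D lies on line MZ with MD:DZ = 3:2 ⇒ D = (2/5, 3/5)
4. G lies on line QA with QG:GA = 2:3 ⇒ G = (21/5, 4/5)
5. Y is the intersection of line DG and line FH ⇒ Y = (-33/79, 44/79)
Y = D + t·(G−D) with t = -17/79, so DY:YG = t:(1−t) = -17/79:96/79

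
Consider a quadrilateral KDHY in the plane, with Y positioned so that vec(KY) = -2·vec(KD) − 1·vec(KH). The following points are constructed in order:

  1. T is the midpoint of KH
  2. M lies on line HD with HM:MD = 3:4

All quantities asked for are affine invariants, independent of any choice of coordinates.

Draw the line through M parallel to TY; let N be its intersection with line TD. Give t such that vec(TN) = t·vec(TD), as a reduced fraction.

Set K = (0, 0), D = (1, 0), H = (0, 1), Y = (-2, -1); any affine frame gives the same invariant.
1. T is the midpoint of KH ⇒ T = (0, 1/2)
2. M lies on line HD with HM:MD = 3:4 ⇒ M = (3/7, 4/7)
through M parallel to TY: direction (-2, -3/2); meets TD at N = (1/5, 2/5)
N = T + t·(D−T) with t = 1/5

t = 1/5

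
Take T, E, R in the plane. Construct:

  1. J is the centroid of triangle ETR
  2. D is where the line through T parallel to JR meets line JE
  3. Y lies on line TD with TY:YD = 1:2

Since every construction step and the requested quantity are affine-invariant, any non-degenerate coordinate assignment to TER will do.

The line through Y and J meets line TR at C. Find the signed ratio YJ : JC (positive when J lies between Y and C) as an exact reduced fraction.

YJ:JC = -4/3

Work in coordinates with T = (0, 0), E = (1, 0), R = (0, 1).
1. J is the centroid of triangle ETR ⇒ J = (1/3, 1/3)
2. D is where the line through T parallel to JR meets line JE ⇒ D = (-1/3, 2/3)
3. Y lies on line TD with TY:YD = 1:2 ⇒ Y = (-1/9, 2/9)
line YJ meets TR at C = (0, 1/4)
J = Y + t·(C−Y) with t = 4, so YJ:JC = 4:-3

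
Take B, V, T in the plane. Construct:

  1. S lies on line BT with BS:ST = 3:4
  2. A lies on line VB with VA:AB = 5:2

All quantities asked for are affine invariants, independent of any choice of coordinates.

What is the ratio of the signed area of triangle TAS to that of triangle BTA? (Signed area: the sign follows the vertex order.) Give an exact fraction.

Set B = (0, 0), V = (1, 0), T = (0, 1); any affine frame gives the same invariant.
1. S lies on line BT with BS:ST = 3:4 ⇒ S = (0, 3/7)
2. A lies on line VB with VA:AB = 5:2 ⇒ A = (2/7, 0)
2·[TAS] = -8/49, 2·[BTA] = -2/7
[TAS]:[BTA] = -8/49:-2/7 = 4/7

[TAS]:[BTA] = 4/7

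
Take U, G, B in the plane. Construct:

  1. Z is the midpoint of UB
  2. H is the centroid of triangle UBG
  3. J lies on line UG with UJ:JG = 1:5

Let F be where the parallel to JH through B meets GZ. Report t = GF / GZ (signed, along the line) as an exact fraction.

t = 6/5

Assign U = (0, 0), G = (1, 0), B = (0, 1) — the answer is frame-independent, so this choice is without loss of generality.
1. Z is the midpoint of UB ⇒ Z = (0, 1/2)
2. H is the centroid of triangle UBG ⇒ H = (1/3, 1/3)
3. J lies on line UG with UJ:JG = 1:5 ⇒ J = (1/6, 0)
through B parallel to JH: direction (1/6, 1/3); meets GZ at F = (-1/5, 3/5)
F = G + t·(Z−G) with t = 6/5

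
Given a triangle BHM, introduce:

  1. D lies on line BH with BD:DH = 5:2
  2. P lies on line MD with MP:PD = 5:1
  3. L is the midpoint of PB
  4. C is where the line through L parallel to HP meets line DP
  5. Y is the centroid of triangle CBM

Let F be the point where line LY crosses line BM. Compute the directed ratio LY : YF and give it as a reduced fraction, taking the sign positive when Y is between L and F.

Assign B = (0, 0), H = (1, 0), M = (0, 1) — the answer is frame-independent, so this choice is without loss of generality.
1. D lies on line BH with BD:DH = 5:2 ⇒ D = (5/7, 0)
2. P lies on line MD with MP:PD = 5:1 ⇒ P = (25/42, 1/6)
3. L is the midpoint of PB ⇒ L = (25/84, 1/12)
4. C is where the line through L parallel to HP meets line DP ⇒ C = (45/56, -1/8)
5. Y is the centroid of triangle CBM ⇒ Y = (15/56, 7/24)
line LY meets BM at F = (0, 13/6)
Y = L + t·(F−L) with t = 1/10, so LY:YF = 1/10:9/10

LY:YF = 1/9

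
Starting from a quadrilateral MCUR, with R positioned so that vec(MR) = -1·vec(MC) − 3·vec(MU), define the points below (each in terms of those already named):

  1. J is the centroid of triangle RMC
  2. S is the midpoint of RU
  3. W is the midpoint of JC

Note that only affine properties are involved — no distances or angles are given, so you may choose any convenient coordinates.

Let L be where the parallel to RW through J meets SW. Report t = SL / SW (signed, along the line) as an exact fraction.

t = 5/7

Set M = (0, 0), C = (1, 0), U = (0, 1), R = (-1, -3); any affine frame gives the same invariant.
1. J is the centroid of triangle RMC ⇒ J = (0, -1)
2. S is the midpoint of RU ⇒ S = (-1/2, -1)
3. W is the midpoint of JC ⇒ W = (1/2, -1/2)
through J parallel to RW: direction (3/2, 5/2); meets SW at L = (3/14, -9/14)
L = S + t·(W−S) with t = 5/7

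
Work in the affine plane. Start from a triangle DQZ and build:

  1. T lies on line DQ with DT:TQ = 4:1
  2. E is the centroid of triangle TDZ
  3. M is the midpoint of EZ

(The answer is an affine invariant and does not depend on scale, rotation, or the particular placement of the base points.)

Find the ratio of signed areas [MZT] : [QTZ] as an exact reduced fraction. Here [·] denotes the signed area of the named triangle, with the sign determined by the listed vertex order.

Choose coordinates D = (0, 0), Q = (1, 0), Z = (0, 1).
1. T lies on line DQ with DT:TQ = 4:1 ⇒ T = (4/5, 0)
2. E is the centroid of triangle TDZ ⇒ E = (4/15, 1/3)
3. M is the midpoint of EZ ⇒ M = (2/15, 2/3)
2·[MZT] = -2/15, 2·[QTZ] = -1/5
[MZT]:[QTZ] = -2/15:-1/5 = 2/3

[MZT]:[QTZ] = 2/3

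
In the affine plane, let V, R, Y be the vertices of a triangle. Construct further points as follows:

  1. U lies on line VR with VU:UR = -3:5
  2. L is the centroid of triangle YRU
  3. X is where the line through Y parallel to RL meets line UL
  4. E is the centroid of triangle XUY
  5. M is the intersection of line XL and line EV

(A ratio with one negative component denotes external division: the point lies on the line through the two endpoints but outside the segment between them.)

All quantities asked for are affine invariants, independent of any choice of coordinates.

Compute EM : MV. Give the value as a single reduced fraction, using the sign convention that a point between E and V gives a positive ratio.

EM:MV = 5/9

Set V = (0, 0), R = (1, 0), Y = (0, 1); any affine frame gives the same invariant.
1. U lies on line VR with VU:UR = -3:5 ⇒ U = (-3/2, 0)
2. L is the centroid of triangle YRU ⇒ L = (-1/6, 1/3)
3. X is where the line through Y parallel to RL meets line UL ⇒ X = (7/6, 2/3)
4. E is the centroid of triangle XUY ⇒ E = (-1/9, 5/9)
5. M is the intersection of line XL and line EV ⇒ M = (-1/14, 5/14)
M = E + t·(V−E) with t = 5/14, so EM:MV = t:(1−t) = 5/14:9/14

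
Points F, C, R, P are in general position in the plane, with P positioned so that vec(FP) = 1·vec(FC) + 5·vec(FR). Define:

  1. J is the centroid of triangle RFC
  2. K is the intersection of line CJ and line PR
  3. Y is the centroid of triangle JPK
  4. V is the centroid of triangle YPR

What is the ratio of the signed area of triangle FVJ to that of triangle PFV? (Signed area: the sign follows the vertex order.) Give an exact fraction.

[FVJ]:[PFV] = 59/25

Choose coordinates F = (0, 0), C = (1, 0), R = (0, 1), P = (1, 5).
1. J is the centroid of triangle RFC ⇒ J = (1/3, 1/3)
2. K is the intersection of line CJ and line PR ⇒ K = (-1/9, 5/9)
3. Y is the centroid of triangle JPK ⇒ Y = (11/27, 53/27)
4. V is the centroid of triangle YPR ⇒ V = (38/81, 215/81)
2·[FVJ] = -59/81, 2·[PFV] = -25/81
[FVJ]:[PFV] = -59/81:-25/81 = 59/25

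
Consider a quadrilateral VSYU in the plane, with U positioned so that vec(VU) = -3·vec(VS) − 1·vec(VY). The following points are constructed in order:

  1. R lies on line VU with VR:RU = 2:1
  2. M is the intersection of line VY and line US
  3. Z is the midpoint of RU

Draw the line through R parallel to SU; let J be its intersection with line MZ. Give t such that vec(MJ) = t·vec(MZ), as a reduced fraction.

t = 2

Choose coordinates V = (0, 0), S = (1, 0), Y = (0, 1), U = (-3, -1).
1. R lies on line VU with VR:RU = 2:1 ⇒ R = (-2, -2/3)
2. M is the intersection of line VY and line US ⇒ M = (0, -1/4)
3. Z is the midpoint of RU ⇒ Z = (-5/2, -5/6)
through R parallel to SU: direction (-4, -1); meets MZ at J = (-5, -17/12)
J = M + t·(Z−M) with t = 2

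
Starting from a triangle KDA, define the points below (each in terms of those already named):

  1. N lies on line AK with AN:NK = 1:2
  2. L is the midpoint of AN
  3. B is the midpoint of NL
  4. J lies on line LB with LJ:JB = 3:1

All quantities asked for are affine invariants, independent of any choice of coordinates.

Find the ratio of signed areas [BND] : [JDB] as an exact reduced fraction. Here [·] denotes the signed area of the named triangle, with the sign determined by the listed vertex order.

Set K = (0, 0), D = (1, 0), A = (0, 1); any affine frame gives the same invariant.
1. N lies on line AK with AN:NK = 1:2 ⇒ N = (0, 2/3)
2. L is the midpoint of AN ⇒ L = (0, 5/6)
3. B is the midpoint of NL ⇒ B = (0, 3/4)
4. J lies on line LB with LJ:JB = 3:1 ⇒ J = (0, 37/48)
2·[BND] = 1/12, 2·[JDB] = -1/48
[BND]:[JDB] = 1/12:-1/48 = -4

[BND]:[JDB] = -4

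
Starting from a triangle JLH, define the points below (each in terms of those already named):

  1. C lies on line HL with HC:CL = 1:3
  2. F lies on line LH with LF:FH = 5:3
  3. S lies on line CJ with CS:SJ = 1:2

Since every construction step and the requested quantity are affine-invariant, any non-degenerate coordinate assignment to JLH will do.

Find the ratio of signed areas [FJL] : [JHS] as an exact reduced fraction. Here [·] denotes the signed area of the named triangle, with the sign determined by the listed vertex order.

Choose coordinates J = (0, 0), L = (1, 0), H = (0, 1).
1. C lies on line HL with HC:CL = 1:3 ⇒ C = (1/4, 3/4)
2. F lies on line LH with LF:FH = 5:3 ⇒ F = (3/8, 5/8)
3. S lies on line CJ with CS:SJ = 1:2 ⇒ S = (1/6, 1/2)
2·[FJL] = 5/8, 2·[JHS] = -1/6
[FJL]:[JHS] = 5/8:-1/6 = -15/4

[FJL]:[JHS] = -15/4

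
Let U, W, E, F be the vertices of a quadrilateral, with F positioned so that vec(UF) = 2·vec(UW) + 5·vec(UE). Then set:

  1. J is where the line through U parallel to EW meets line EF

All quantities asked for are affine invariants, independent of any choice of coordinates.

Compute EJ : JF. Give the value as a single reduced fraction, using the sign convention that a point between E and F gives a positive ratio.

Work in coordinates with U = (0, 0), W = (1, 0), E = (0, 1), F = (2, 5).
1. J is where the line through U parallel to EW meets line EF ⇒ J = (-1/3, 1/3)
J = E + t·(F−E) with t = -1/6, so EJ:JF = t:(1−t) = -1/6:7/6

EJ:JF = -1/7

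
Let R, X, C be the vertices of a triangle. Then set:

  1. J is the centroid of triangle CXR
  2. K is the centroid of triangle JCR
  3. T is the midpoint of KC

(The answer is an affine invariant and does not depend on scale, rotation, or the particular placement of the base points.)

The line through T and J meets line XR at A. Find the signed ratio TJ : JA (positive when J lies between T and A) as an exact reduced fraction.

TJ:JA = 7/6

Set R = (0, 0), X = (1, 0), C = (0, 1); any affine frame gives the same invariant.
1. J is the centroid of triangle CXR ⇒ J = (1/3, 1/3)
2. K is the centroid of triangle JCR ⇒ K = (1/9, 4/9)
3. T is the midpoint of KC ⇒ T = (1/18, 13/18)
line TJ meets XR at A = (4/7, 0)
J = T + t·(A−T) with t = 7/13, so TJ:JA = 7/13:6/13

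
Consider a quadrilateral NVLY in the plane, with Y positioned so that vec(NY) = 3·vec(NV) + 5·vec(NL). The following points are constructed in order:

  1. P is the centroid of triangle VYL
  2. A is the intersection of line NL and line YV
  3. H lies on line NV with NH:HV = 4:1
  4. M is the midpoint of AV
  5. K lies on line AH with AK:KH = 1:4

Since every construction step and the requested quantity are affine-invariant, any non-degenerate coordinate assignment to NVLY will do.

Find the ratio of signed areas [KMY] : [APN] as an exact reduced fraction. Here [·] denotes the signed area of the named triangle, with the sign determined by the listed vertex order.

Work in coordinates with N = (0, 0), V = (1, 0), L = (0, 1), Y = (3, 5).
1. P is the centroid of triangle VYL ⇒ P = (4/3, 2)
2. A is the intersection of line NL and line YV ⇒ A = (0, -5/2)
3. H lies on line NV with NH:HV = 4:1 ⇒ H = (4/5, 0)
4. M is the midpoint of AV ⇒ M = (1/2, -5/4)
5. K lies on line AH with AK:KH = 1:4 ⇒ K = (4/25, -2)
2·[KMY] = 1/4, 2·[APN] = 10/3
[KMY]:[APN] = 1/4:10/3 = 3/40

[KMY]:[APN] = 3/40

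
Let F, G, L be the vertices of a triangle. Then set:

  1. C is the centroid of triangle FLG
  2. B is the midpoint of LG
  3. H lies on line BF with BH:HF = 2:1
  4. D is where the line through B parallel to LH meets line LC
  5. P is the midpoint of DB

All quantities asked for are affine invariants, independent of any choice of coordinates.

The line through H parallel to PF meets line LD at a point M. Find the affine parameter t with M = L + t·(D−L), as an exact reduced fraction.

t = 3/5

Choose coordinates F = (0, 0), G = (1, 0), L = (0, 1).
1. C is the centroid of triangle FLG ⇒ C = (1/3, 1/3)
2. B is the midpoint of LG ⇒ B = (1/2, 1/2)
3. H lies on line BF with BH:HF = 2:1 ⇒ H = (1/6, 1/6)
4. D is where the line through B parallel to LH meets line LC ⇒ D = (2/3, -1/3)
5. P is the midpoint of DB ⇒ P = (7/12, 1/12)
through H parallel to PF: direction (-7/12, -1/12); meets LD at M = (2/5, 1/5)
M = L + t·(D−L) with t = 3/5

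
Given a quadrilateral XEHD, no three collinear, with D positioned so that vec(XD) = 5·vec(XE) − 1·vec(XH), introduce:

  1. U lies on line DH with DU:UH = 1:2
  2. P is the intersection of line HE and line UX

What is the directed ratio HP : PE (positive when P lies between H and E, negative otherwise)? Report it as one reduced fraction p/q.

HP:PE = -10

Set X = (0, 0), E = (1, 0), H = (0, 1), D = (5, -1); any affine frame gives the same invariant.
1. U lies on line DH with DU:UH = 1:2 ⇒ U = (10/3, -1/3)
2. P is the intersection of line HE and line UX ⇒ P = (10/9, -1/9)
P = H + t·(E−H) with t = 10/9, so HP:PE = t:(1−t) = 10/9:-1/9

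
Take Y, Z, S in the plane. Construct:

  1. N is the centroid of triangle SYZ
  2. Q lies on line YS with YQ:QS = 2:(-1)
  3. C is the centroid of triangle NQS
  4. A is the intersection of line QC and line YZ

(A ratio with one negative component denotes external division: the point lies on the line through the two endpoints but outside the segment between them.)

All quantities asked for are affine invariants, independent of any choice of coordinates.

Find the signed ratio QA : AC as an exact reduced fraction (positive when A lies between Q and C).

Set Y = (0, 0), Z = (1, 0), S = (0, 1); any affine frame gives the same invariant.
1. N is the centroid of triangle SYZ ⇒ N = (1/3, 1/3)
2. Q lies on line YS with YQ:QS = 2:(-1) ⇒ Q = (0, 2)
3. C is the centroid of triangle NQS ⇒ C = (1/9, 10/9)
4. A is the intersection of line QC and line YZ ⇒ A = (1/4, 0)
A = Q + t·(C−Q) with t = 9/4, so QA:AC = t:(1−t) = 9/4:-5/4

QA:AC = -9/5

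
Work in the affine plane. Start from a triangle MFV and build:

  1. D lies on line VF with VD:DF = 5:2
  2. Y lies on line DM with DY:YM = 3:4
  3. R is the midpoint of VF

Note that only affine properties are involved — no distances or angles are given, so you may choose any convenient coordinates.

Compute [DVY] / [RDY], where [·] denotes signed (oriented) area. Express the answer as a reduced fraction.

[DVY]:[RDY] = -10/3

Work in coordinates with M = (0, 0), F = (1, 0), V = (0, 1).
1. D lies on line VF with VD:DF = 5:2 ⇒ D = (5/7, 2/7)
2. Y lies on line DM with DY:YM = 3:4 ⇒ Y = (20/49, 8/49)
3. R is the midpoint of VF ⇒ R = (1/2, 1/2)
2·[DVY] = 15/49, 2·[RDY] = -9/98
[DVY]:[RDY] = 15/49:-9/98 = -10/3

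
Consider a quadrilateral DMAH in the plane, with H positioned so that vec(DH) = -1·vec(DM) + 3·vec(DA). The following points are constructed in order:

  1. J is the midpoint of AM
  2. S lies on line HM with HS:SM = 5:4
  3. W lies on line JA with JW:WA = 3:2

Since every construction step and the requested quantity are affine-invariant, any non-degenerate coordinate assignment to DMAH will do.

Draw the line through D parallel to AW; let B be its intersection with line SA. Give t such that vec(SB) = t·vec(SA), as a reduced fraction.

Work in coordinates with D = (0, 0), M = (1, 0), A = (0, 1), H = (-1, 3).
1. J is the midpoint of AM ⇒ J = (1/2, 1/2)
2. S lies on line HM with HS:SM = 5:4 ⇒ S = (1/9, 4/3)
3. W lies on line JA with JW:WA = 3:2 ⇒ W = (1/5, 4/5)
through D parallel to AW: direction (1/5, -1/5); meets SA at B = (-1/4, 1/4)
B = S + t·(A−S) with t = 13/4

t = 13/4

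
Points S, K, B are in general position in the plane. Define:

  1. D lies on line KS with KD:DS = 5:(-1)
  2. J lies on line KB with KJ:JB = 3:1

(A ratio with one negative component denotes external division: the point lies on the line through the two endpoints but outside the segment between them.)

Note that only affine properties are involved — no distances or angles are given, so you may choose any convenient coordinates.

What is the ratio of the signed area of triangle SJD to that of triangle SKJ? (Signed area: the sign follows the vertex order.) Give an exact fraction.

Set S = (0, 0), K = (1, 0), B = (0, 1); any affine frame gives the same invariant.
1. D lies on line KS with KD:DS = 5:(-1) ⇒ D = (-1/4, 0)
2. J lies on line KB with KJ:JB = 3:1 ⇒ J = (1/4, 3/4)
2·[SJD] = 3/16, 2·[SKJ] = 3/4
[SJD]:[SKJ] = 3/16:3/4 = 1/4

[SJD]:[SKJ] = 1/4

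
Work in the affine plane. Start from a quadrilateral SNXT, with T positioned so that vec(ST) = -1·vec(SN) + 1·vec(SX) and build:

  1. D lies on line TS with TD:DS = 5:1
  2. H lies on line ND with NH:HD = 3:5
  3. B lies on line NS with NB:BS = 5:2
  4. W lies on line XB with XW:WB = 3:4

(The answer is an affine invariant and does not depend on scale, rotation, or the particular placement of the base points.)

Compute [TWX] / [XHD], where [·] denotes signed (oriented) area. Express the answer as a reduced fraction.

Choose coordinates S = (0, 0), N = (1, 0), X = (0, 1), T = (-1, 1).
1. D lies on line TS with TD:DS = 5:1 ⇒ D = (-1/6, 1/6)
2. H lies on line ND with NH:HD = 3:5 ⇒ H = (9/16, 1/16)
3. B lies on line NS with NB:BS = 5:2 ⇒ B = (2/7, 0)
4. W lies on line XB with XW:WB = 3:4 ⇒ W = (6/49, 4/7)
2·[TWX] = 3/7, 2·[XHD] = -5/8
[TWX]:[XHD] = 3/7:-5/8 = -24/35

[TWX]:[XHD] = -24/35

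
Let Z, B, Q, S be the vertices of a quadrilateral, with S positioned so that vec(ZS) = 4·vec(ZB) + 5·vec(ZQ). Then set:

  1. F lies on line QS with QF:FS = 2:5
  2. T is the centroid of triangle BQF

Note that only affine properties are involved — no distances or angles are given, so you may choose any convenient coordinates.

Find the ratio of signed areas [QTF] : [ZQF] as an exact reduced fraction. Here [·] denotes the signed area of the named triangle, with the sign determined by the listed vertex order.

Choose coordinates Z = (0, 0), B = (1, 0), Q = (0, 1), S = (4, 5).
1. F lies on line QS with QF:FS = 2:5 ⇒ F = (8/7, 15/7)
2. T is the centroid of triangle BQF ⇒ T = (5/7, 22/21)
2·[QTF] = 16/21, 2·[ZQF] = -8/7
[QTF]:[ZQF] = 16/21:-8/7 = -2/3

[QTF]:[ZQF] = -2/3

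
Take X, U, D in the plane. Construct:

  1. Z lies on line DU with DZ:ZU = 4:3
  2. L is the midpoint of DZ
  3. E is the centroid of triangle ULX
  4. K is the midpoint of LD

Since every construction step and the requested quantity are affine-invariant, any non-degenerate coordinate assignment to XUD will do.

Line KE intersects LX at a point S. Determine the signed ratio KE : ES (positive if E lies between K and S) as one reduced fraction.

Set X = (0, 0), U = (1, 0), D = (0, 1); any affine frame gives the same invariant.
1. Z lies on line DU with DZ:ZU = 4:3 ⇒ Z = (4/7, 3/7)
2. L is the midpoint of DZ ⇒ L = (2/7, 5/7)
3. E is the centroid of triangle ULX ⇒ E = (3/7, 5/21)
4. K is the midpoint of LD ⇒ K = (1/7, 6/7)
line KE meets LX at S = (1/4, 5/8)
E = K + t·(S−K) with t = 8/3, so KE:ES = 8/3:-5/3

KE:ES = -8/5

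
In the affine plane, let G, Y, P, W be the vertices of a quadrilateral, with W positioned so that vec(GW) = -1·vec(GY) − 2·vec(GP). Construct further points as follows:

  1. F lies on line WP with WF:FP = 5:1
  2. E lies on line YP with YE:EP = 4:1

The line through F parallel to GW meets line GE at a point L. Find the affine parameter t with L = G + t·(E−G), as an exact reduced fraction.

t = 25/12

Set G = (0, 0), Y = (1, 0), P = (0, 1), W = (-1, -2); any affine frame gives the same invariant.
1. F lies on line WP with WF:FP = 5:1 ⇒ F = (-1/6, 1/2)
2. E lies on line YP with YE:EP = 4:1 ⇒ E = (1/5, 4/5)
through F parallel to GW: direction (-1, -2); meets GE at L = (5/12, 5/3)
L = G + t·(E−G) with t = 25/12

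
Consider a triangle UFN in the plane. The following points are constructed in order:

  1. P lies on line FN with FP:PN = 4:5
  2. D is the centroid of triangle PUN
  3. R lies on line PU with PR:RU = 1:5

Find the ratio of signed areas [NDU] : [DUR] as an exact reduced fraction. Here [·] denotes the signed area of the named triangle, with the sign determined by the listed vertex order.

[NDU]:[DUR] = -6/5

Work in coordinates with U = (0, 0), F = (1, 0), N = (0, 1).
1. P lies on line FN with FP:PN = 4:5 ⇒ P = (5/9, 4/9)
2. D is the centroid of triangle PUN ⇒ D = (5/27, 13/27)
3. R lies on line PU with PR:RU = 1:5 ⇒ R = (25/54, 10/27)
2·[NDU] = -5/27, 2·[DUR] = 25/162
[NDU]:[DUR] = -5/27:25/162 = -6/5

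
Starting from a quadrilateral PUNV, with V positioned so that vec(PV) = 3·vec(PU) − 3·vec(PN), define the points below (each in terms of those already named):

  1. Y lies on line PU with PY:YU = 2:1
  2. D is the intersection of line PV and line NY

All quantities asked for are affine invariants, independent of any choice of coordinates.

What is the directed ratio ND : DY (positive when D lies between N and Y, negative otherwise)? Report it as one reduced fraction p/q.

ND:DY = -3/2

Work in coordinates with P = (0, 0), U = (1, 0), N = (0, 1), V = (3, -3).
1. Y lies on line PU with PY:YU = 2:1 ⇒ Y = (2/3, 0)
2. D is the intersection of line PV and line NY ⇒ D = (2, -2)
D = N + t·(Y−N) with t = 3, so ND:DY = t:(1−t) = 3:-2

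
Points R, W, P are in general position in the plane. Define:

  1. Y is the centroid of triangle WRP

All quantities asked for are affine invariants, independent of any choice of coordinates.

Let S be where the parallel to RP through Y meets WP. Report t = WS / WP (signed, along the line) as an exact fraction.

Choose coordinates R = (0, 0), W = (1, 0), P = (0, 1).
1. Y is the centroid of triangle WRP ⇒ Y = (1/3, 1/3)
through Y parallel to RP: direction (0, 1); meets WP at S = (1/3, 2/3)
S = W + t·(P−W) with t = 2/3

t = 2/3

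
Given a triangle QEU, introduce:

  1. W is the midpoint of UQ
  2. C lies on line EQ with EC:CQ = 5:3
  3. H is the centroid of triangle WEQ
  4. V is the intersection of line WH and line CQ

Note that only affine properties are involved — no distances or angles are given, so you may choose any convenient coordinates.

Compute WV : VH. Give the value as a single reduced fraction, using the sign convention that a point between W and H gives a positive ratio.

Choose coordinates Q = (0, 0), E = (1, 0), U = (0, 1).
1. W is the midpoint of UQ ⇒ W = (0, 1/2)
2. C lies on line EQ with EC:CQ = 5:3 ⇒ C = (3/8, 0)
3. H is the centroid of triangle WEQ ⇒ H = (1/3, 1/6)
4. V is the intersection of line WH and line CQ ⇒ V = (1/2, 0)
V = W + t·(H−W) with t = 3/2, so WV:VH = t:(1−t) = 3/2:-1/2

WV:VH = -3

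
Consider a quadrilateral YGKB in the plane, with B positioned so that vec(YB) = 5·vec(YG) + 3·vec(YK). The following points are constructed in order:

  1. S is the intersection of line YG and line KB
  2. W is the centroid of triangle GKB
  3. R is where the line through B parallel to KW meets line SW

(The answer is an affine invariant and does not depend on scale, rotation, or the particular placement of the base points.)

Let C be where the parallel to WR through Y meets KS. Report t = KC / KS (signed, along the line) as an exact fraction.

t = 27/7

Assign Y = (0, 0), G = (1, 0), K = (0, 1), B = (5, 3) — the answer is frame-independent, so this choice is without loss of generality.
1. S is the intersection of line YG and line KB ⇒ S = (-5/2, 0)
2. W is the centroid of triangle GKB ⇒ W = (2, 4/3)
3. R is where the line through B parallel to KW meets line SW ⇒ R = (11, 4)
through Y parallel to WR: direction (9, 8/3); meets KS at C = (-135/14, -20/7)
C = K + t·(S−K) with t = 27/7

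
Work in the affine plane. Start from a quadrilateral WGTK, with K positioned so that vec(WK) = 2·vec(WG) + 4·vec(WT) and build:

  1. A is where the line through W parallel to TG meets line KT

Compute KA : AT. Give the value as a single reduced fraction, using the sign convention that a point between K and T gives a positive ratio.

Choose coordinates W = (0, 0), G = (1, 0), T = (0, 1), K = (2, 4).
1. A is where the line through W parallel to TG meets line KT ⇒ A = (-2/5, 2/5)
A = K + t·(T−K) with t = 6/5, so KA:AT = t:(1−t) = 6/5:-1/5

KA:AT = -6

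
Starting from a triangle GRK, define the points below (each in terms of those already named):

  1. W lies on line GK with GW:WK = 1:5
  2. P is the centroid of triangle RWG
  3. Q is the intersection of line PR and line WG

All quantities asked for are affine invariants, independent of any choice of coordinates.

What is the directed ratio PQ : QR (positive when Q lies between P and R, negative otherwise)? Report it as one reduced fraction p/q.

Choose coordinates G = (0, 0), R = (1, 0), K = (0, 1).
1. W lies on line GK with GW:WK = 1:5 ⇒ W = (0, 1/6)
2. P is the centroid of triangle RWG ⇒ P = (1/3, 1/18)
3. Q is the intersection of line PR and line WG ⇒ Q = (0, 1/12)
Q = P + t·(R−P) with t = -1/2, so PQ:QR = t:(1−t) = -1/2:3/2

PQ:QR = -1/3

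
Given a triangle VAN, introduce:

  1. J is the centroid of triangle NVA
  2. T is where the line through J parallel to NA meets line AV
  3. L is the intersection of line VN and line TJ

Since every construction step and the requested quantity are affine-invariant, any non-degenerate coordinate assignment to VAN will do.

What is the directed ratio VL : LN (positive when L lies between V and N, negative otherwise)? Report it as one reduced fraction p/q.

VL:LN = 2

Set V = (0, 0), A = (1, 0), N = (0, 1); any affine frame gives the same invariant.
1. J is the centroid of triangle NVA ⇒ J = (1/3, 1/3)
2. T is where the line through J parallel to NA meets line AV ⇒ T = (2/3, 0)
3. L is the intersection of line VN and line TJ ⇒ L = (0, 2/3)
L = V + t·(N−V) with t = 2/3, so VL:LN = t:(1−t) = 2/3:1/3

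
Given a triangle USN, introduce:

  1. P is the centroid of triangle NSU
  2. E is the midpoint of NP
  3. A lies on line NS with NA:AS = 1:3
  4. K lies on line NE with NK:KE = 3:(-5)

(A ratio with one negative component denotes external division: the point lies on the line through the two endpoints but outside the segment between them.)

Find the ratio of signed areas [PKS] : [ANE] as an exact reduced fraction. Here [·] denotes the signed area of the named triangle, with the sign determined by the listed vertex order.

Assign U = (0, 0), S = (1, 0), N = (0, 1) — the answer is frame-independent, so this choice is without loss of generality.
1. P is the centroid of triangle NSU ⇒ P = (1/3, 1/3)
2. E is the midpoint of NP ⇒ E = (1/6, 2/3)
3. A lies on line NS with NA:AS = 1:3 ⇒ A = (1/4, 3/4)
4. K lies on line NE with NK:KE = 3:(-5) ⇒ K = (-1/4, 3/2)
2·[PKS] = -7/12, 2·[ANE] = 1/24
[PKS]:[ANE] = -7/12:1/24 = -14

[PKS]:[ANE] = -14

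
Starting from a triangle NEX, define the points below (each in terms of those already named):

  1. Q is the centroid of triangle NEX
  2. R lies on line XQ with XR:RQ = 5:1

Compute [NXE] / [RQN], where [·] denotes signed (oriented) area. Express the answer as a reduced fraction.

[NXE]:[RQN] = 18

Set N = (0, 0), E = (1, 0), X = (0, 1); any affine frame gives the same invariant.
1. Q is the centroid of triangle NEX ⇒ Q = (1/3, 1/3)
2. R lies on line XQ with XR:RQ = 5:1 ⇒ R = (5/18, 4/9)
2·[NXE] = -1, 2·[RQN] = -1/18
[NXE]:[RQN] = -1:-1/18 = 18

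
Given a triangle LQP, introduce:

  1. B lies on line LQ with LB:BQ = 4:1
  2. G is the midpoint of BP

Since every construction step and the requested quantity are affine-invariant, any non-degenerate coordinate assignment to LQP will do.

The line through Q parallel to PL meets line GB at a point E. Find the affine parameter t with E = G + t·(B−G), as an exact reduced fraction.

Choose coordinates L = (0, 0), Q = (1, 0), P = (0, 1).
1. B lies on line LQ with LB:BQ = 4:1 ⇒ B = (4/5, 0)
2. G is the midpoint of BP ⇒ G = (2/5, 1/2)
through Q parallel to PL: direction (0, -1); meets GB at E = (1, -1/4)
E = G + t·(B−G) with t = 3/2

t = 3/2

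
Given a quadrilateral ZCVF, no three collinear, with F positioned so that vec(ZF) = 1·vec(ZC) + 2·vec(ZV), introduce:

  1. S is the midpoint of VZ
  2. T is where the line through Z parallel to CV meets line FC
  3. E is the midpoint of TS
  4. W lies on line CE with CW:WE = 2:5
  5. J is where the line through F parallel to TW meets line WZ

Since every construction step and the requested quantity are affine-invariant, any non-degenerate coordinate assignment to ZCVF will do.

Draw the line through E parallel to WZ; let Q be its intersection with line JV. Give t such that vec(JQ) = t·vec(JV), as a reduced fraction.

Choose coordinates Z = (0, 0), C = (1, 0), V = (0, 1), F = (1, 2).
1. S is the midpoint of VZ ⇒ S = (0, 1/2)
2. T is where the line through Z parallel to CV meets line FC ⇒ T = (1, -1)
3. E is the midpoint of TS ⇒ E = (1/2, -1/4)
4. W lies on line CE with CW:WE = 2:5 ⇒ W = (6/7, -1/14)
5. J is where the line through F parallel to TW meets line WZ ⇒ J = (102/77, -17/154)
through E parallel to WZ: direction (-6/7, 1/14); meets JV at Q = (493/308, -421/1232)
Q = J + t·(V−J) with t = -5/24

t = -5/24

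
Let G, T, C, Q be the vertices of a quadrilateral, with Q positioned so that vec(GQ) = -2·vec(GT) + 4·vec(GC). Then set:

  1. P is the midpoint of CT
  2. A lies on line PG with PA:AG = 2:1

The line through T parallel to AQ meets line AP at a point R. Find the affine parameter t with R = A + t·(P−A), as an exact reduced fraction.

Assign G = (0, 0), T = (1, 0), C = (0, 1), Q = (-2, 4) — the answer is frame-independent, so this choice is without loss of generality.
1. P is the midpoint of CT ⇒ P = (1/2, 1/2)
2. A lies on line PG with PA:AG = 2:1 ⇒ A = (1/6, 1/6)
through T parallel to AQ: direction (-13/6, 23/6); meets AP at R = (23/36, 23/36)
R = A + t·(P−A) with t = 17/12

t = 17/12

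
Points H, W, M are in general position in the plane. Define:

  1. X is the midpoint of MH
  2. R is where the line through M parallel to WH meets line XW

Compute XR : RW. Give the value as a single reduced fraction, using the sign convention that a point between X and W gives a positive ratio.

Work in coordinates with H = (0, 0), W = (1, 0), M = (0, 1).
1. X is the midpoint of MH ⇒ X = (0, 1/2)
2. R is where the line through M parallel to WH meets line XW ⇒ R = (-1, 1)
R = X + t·(W−X) with t = -1, so XR:RW = t:(1−t) = -1:2

XR:RW = -1/2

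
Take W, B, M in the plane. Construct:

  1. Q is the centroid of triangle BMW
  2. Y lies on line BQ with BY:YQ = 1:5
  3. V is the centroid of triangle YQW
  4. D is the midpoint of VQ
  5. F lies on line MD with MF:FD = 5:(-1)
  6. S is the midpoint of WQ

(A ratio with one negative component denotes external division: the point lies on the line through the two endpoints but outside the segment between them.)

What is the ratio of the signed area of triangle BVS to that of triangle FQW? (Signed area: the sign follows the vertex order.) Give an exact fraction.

[BVS]:[FQW] = 4/61

Work in coordinates with W = (0, 0), B = (1, 0), M = (0, 1).
1. Q is the centroid of triangle BMW ⇒ Q = (1/3, 1/3)
2. Y lies on line BQ with BY:YQ = 1:5 ⇒ Y = (8/9, 1/18)
3. V is the centroid of triangle YQW ⇒ V = (11/27, 7/54)
4. D is the midpoint of VQ ⇒ D = (10/27, 25/108)
5. F lies on line MD with MF:FD = 5:(-1) ⇒ F = (25/54, 17/432)
6. S is the midpoint of WQ ⇒ S = (1/6, 1/6)
2·[BVS] = 1/108, 2·[FQW] = 61/432
[BVS]:[FQW] = 1/108:61/432 = 4/61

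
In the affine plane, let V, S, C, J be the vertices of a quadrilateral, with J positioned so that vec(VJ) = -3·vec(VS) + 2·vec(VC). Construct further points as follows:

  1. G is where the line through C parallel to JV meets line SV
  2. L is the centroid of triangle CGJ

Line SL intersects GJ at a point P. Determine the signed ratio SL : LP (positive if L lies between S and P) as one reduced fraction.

SL:LP = -3

Work in coordinates with V = (0, 0), S = (1, 0), C = (0, 1), J = (-3, 2).
1. G is where the line through C parallel to JV meets line SV ⇒ G = (3/2, 0)
2. L is the centroid of triangle CGJ ⇒ L = (-1/2, 1)
line SL meets GJ at P = (0, 2/3)
L = S + t·(P−S) with t = 3/2, so SL:LP = 3/2:-1/2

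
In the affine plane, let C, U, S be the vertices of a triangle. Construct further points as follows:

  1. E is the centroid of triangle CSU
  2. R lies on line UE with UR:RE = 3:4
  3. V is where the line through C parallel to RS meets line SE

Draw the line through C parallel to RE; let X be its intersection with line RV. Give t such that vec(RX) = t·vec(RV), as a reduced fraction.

Choose coordinates C = (0, 0), U = (1, 0), S = (0, 1).
1. E is the centroid of triangle CSU ⇒ E = (1/3, 1/3)
2. R lies on line UE with UR:RE = 3:4 ⇒ R = (5/7, 1/7)
3. V is where the line through C parallel to RS meets line SE ⇒ V = (5/4, -3/2)
through C parallel to RE: direction (-8/21, 4/21); meets RV at X = (10/11, -5/11)
X = R + t·(V−R) with t = 4/11

t = 4/11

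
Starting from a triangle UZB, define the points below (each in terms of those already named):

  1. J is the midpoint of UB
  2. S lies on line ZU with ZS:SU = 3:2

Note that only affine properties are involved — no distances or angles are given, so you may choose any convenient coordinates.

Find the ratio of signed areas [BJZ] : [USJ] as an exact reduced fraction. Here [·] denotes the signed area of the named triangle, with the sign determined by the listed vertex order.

Work in coordinates with U = (0, 0), Z = (1, 0), B = (0, 1).
1. J is the midpoint of UB ⇒ J = (0, 1/2)
2. S lies on line ZU with ZS:SU = 3:2 ⇒ S = (2/5, 0)
2·[BJZ] = 1/2, 2·[USJ] = 1/5
[BJZ]:[USJ] = 1/2:1/5 = 5/2

[BJZ]:[USJ] = 5/2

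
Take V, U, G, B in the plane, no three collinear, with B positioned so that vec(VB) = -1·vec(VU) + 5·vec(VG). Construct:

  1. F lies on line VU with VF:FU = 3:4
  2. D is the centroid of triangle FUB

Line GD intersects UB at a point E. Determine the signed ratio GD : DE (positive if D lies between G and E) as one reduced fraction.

Assign V = (0, 0), U = (1, 0), G = (0, 1), B = (-1, 5) — the answer is frame-independent, so this choice is without loss of generality.
1. F lies on line VU with VF:FU = 3:4 ⇒ F = (3/7, 0)
2. D is the centroid of triangle FUB ⇒ D = (1/7, 5/3)
line GD meets UB at E = (9/43, 85/43)
D = G + t·(E−G) with t = 43/63, so GD:DE = 43/63:20/63

GD:DE = 43/20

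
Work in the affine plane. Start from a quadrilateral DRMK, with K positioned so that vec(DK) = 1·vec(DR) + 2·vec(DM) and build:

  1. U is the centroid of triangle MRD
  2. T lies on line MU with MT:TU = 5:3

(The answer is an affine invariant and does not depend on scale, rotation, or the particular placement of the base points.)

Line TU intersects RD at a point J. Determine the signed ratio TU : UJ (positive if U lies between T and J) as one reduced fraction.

Choose coordinates D = (0, 0), R = (1, 0), M = (0, 1), K = (1, 2).
1. U is the centroid of triangle MRD ⇒ U = (1/3, 1/3)
2. T lies on line MU with MT:TU = 5:3 ⇒ T = (5/24, 7/12)
line TU meets RD at J = (1/2, 0)
U = T + t·(J−T) with t = 3/7, so TU:UJ = 3/7:4/7

TU:UJ = 3/4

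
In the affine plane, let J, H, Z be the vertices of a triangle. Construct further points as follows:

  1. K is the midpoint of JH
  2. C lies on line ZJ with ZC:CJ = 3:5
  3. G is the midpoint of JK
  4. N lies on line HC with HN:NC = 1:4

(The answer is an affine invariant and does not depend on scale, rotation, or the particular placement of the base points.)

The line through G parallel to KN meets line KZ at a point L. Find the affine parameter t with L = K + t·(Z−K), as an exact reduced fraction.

Work in coordinates with J = (0, 0), H = (1, 0), Z = (0, 1).
1. K is the midpoint of JH ⇒ K = (1/2, 0)
2. C lies on line ZJ with ZC:CJ = 3:5 ⇒ C = (0, 5/8)
3. G is the midpoint of JK ⇒ G = (1/4, 0)
4. N lies on line HC with HN:NC = 1:4 ⇒ N = (4/5, 1/8)
through G parallel to KN: direction (3/10, 1/8); meets KZ at L = (53/116, 5/58)
L = K + t·(Z−K) with t = 5/58

t = 5/58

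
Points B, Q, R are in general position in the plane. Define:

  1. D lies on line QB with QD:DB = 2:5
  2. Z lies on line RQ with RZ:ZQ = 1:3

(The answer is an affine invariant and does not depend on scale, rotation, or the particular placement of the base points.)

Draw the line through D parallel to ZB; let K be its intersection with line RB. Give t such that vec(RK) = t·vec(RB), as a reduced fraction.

t = 22/7

Assign B = (0, 0), Q = (1, 0), R = (0, 1) — the answer is frame-independent, so this choice is without loss of generality.
1. D lies on line QB with QD:DB = 2:5 ⇒ D = (5/7, 0)
2. Z lies on line RQ with RZ:ZQ = 1:3 ⇒ Z = (1/4, 3/4)
through D parallel to ZB: direction (-1/4, -3/4); meets RB at K = (0, -15/7)
K = R + t·(B−R) with t = 22/7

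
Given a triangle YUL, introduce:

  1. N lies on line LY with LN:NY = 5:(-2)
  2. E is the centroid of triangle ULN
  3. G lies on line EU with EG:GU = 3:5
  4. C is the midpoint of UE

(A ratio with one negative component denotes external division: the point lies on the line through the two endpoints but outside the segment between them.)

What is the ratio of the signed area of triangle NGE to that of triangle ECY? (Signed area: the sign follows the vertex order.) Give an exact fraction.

Work in coordinates with Y = (0, 0), U = (1, 0), L = (0, 1).
1. N lies on line LY with LN:NY = 5:(-2) ⇒ N = (0, -2/3)
2. E is the centroid of triangle ULN ⇒ E = (1/3, 1/9)
3. G lies on line EU with EG:GU = 3:5 ⇒ G = (7/12, 5/72)
4. C is the midpoint of UE ⇒ C = (2/3, 1/18)
2·[NGE] = 5/24, 2·[ECY] = -1/18
[NGE]:[ECY] = 5/24:-1/18 = -15/4

[NGE]:[ECY] = -15/4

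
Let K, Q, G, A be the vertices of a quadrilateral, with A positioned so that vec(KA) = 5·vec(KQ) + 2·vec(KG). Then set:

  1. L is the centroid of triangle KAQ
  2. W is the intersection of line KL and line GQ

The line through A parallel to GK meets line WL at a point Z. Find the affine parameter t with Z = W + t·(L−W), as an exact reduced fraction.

t = 17/5

Set K = (0, 0), Q = (1, 0), G = (0, 1), A = (5, 2); any affine frame gives the same invariant.
1. L is the centroid of triangle KAQ ⇒ L = (2, 2/3)
2. W is the intersection of line KL and line GQ ⇒ W = (3/4, 1/4)
through A parallel to GK: direction (0, -1); meets WL at Z = (5, 5/3)
Z = W + t·(L−W) with t = 17/5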